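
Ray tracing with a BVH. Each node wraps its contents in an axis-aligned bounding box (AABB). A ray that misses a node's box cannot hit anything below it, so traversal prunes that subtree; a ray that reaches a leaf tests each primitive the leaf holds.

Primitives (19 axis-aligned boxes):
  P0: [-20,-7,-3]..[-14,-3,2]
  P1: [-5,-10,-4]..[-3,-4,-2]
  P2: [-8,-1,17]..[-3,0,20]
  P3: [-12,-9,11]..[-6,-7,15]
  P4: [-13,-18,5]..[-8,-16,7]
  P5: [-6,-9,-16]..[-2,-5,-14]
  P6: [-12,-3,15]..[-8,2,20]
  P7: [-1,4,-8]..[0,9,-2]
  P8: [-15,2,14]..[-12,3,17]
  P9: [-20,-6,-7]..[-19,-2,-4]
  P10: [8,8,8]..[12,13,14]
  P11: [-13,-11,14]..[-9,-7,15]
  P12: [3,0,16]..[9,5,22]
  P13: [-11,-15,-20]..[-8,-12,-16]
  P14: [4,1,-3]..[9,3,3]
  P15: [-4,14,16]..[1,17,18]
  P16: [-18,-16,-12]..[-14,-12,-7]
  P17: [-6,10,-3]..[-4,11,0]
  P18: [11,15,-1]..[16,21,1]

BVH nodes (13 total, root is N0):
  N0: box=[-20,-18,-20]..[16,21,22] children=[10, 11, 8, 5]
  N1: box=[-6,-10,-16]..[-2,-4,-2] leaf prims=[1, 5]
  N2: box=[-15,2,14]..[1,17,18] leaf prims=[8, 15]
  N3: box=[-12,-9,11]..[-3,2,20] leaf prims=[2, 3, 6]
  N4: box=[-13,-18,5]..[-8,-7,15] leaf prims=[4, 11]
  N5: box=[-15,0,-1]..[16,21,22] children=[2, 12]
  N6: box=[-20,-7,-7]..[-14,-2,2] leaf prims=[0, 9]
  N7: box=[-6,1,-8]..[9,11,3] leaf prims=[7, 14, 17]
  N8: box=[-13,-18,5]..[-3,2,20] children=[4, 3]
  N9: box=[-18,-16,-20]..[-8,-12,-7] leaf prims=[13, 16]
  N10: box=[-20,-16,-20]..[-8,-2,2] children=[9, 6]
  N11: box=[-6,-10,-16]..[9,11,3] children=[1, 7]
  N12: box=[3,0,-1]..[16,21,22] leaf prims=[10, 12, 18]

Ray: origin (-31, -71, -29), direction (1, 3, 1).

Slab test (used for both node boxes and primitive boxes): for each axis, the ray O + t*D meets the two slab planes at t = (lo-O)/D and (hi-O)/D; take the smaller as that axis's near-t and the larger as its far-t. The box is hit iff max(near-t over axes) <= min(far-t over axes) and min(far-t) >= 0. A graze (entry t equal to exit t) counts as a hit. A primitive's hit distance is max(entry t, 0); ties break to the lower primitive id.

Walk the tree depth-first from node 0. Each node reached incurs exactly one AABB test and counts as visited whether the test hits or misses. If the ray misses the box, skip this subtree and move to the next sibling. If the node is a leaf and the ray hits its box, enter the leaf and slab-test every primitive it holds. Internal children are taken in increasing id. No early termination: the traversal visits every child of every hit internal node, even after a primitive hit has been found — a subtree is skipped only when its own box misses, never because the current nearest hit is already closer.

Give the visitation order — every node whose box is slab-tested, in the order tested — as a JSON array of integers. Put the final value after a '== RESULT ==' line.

Walk:
N0 x:[11,47] y:[53/3,92/3] z:[9,51] -> hit [53/3,92/3], descend [5, 8, 10, 11]
  N5 x:[16,47] y:[71/3,92/3] z:[28,51] -> hit [28,92/3], descend [2, 12]
    N2 x:[16,32] y:[73/3,88/3] z:[43,47] -> miss, prune
    N12 x:[34,47] y:[71/3,92/3] z:[28,51] -> miss, prune
  N8 x:[18,28] y:[53/3,73/3] z:[34,49] -> miss, prune
  N10 x:[11,23] y:[55/3,23] z:[9,31] -> hit [55/3,23], descend [6, 9]
    N6 x:[11,17] y:[64/3,23] z:[22,31] -> miss, prune
    N9 x:[13,23] y:[55/3,59/3] z:[9,22] -> hit [55/3,59/3] leaf, test {P13(miss), P16(miss)}
  N11 x:[25,40] y:[61/3,82/3] z:[13,32] -> hit [25,82/3], descend [1, 7]
    N1 x:[25,29] y:[61/3,67/3] z:[13,27] -> miss, prune
    N7 x:[25,40] y:[24,82/3] z:[21,32] -> hit [25,82/3] leaf, test {P7(miss), P14(miss), P17@t=27}

Summary -> nodes [0, 5, 2, 12, 8, 10, 6, 9, 11, 1, 7]; box-tests=11; leaf-entries=2; first=P17

== RESULT ==
[0, 5, 2, 12, 8, 10, 6, 9, 11, 1, 7]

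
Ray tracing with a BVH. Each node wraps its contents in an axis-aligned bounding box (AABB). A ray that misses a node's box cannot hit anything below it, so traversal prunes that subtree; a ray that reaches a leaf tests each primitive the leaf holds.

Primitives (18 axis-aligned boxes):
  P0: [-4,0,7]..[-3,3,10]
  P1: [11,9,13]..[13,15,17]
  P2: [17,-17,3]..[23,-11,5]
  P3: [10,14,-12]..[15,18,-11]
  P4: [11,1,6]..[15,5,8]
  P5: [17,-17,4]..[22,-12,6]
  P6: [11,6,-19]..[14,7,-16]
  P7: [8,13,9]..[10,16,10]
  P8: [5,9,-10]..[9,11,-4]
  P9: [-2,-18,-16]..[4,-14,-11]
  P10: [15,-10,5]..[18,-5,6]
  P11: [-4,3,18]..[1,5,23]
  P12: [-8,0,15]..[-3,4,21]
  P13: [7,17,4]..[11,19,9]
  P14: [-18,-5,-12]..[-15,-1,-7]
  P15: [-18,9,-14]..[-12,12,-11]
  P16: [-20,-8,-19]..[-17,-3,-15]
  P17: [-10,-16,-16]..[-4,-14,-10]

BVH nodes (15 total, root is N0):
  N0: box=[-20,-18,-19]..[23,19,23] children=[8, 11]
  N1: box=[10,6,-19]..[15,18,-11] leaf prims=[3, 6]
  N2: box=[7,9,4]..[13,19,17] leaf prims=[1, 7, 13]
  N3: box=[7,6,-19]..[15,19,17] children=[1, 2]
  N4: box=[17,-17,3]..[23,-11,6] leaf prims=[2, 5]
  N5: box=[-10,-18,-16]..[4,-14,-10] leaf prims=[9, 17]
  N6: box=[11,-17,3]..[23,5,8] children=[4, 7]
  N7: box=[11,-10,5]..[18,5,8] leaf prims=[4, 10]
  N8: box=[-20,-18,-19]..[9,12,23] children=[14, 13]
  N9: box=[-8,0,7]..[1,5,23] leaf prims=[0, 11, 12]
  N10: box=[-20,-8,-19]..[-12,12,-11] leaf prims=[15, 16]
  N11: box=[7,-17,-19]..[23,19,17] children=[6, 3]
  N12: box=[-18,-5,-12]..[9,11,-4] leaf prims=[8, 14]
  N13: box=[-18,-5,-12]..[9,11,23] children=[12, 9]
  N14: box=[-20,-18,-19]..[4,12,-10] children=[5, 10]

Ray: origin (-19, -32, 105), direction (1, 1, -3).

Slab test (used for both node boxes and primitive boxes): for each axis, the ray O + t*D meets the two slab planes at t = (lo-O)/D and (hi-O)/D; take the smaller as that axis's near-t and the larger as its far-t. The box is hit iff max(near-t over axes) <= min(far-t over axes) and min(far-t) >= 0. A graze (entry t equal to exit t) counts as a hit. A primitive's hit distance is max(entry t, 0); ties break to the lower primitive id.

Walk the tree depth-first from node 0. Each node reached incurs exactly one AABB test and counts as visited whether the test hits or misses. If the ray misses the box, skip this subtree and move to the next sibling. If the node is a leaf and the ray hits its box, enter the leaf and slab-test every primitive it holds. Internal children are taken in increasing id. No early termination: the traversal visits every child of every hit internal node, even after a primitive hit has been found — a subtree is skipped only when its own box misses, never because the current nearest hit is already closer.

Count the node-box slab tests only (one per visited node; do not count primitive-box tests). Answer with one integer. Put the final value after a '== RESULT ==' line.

Traverse from the root:
N0 x:[-1,42] y:[14,51] z:[82/3,124/3] -> hit [82/3,124/3], descend [8, 11]
  N8 x:[-1,28] y:[14,44] z:[82/3,124/3] -> hit [82/3,28], descend [13, 14]
    N13 x:[1,28] y:[27,43] z:[82/3,39] -> hit [82/3,28], descend [9, 12]
      N9 x:[11,20] y:[32,37] z:[82/3,98/3] -> miss, prune
      N12 x:[1,28] y:[27,43] z:[109/3,39] -> miss, prune
    N14 x:[-1,23] y:[14,44] z:[115/3,124/3] -> miss, prune
  N11 x:[26,42] y:[15,51] z:[88/3,124/3] -> hit [88/3,124/3], descend [3, 6]
    N3 x:[26,34] y:[38,51] z:[88/3,124/3] -> miss, prune
    N6 x:[30,42] y:[15,37] z:[97/3,34] -> hit [97/3,34], descend [4, 7]
      N4 x:[36,42] y:[15,21] z:[33,34] -> miss, prune
      N7 x:[30,37] y:[22,37] z:[97/3,100/3] -> hit [97/3,100/3] leaf, test {P4@t=33, P10(miss)}

11 AABB tests over nodes [0, 8, 13, 9, 12, 14, 11, 3, 6, 4, 7]; 1 leaf entered; closest P4.

== RESULT ==
11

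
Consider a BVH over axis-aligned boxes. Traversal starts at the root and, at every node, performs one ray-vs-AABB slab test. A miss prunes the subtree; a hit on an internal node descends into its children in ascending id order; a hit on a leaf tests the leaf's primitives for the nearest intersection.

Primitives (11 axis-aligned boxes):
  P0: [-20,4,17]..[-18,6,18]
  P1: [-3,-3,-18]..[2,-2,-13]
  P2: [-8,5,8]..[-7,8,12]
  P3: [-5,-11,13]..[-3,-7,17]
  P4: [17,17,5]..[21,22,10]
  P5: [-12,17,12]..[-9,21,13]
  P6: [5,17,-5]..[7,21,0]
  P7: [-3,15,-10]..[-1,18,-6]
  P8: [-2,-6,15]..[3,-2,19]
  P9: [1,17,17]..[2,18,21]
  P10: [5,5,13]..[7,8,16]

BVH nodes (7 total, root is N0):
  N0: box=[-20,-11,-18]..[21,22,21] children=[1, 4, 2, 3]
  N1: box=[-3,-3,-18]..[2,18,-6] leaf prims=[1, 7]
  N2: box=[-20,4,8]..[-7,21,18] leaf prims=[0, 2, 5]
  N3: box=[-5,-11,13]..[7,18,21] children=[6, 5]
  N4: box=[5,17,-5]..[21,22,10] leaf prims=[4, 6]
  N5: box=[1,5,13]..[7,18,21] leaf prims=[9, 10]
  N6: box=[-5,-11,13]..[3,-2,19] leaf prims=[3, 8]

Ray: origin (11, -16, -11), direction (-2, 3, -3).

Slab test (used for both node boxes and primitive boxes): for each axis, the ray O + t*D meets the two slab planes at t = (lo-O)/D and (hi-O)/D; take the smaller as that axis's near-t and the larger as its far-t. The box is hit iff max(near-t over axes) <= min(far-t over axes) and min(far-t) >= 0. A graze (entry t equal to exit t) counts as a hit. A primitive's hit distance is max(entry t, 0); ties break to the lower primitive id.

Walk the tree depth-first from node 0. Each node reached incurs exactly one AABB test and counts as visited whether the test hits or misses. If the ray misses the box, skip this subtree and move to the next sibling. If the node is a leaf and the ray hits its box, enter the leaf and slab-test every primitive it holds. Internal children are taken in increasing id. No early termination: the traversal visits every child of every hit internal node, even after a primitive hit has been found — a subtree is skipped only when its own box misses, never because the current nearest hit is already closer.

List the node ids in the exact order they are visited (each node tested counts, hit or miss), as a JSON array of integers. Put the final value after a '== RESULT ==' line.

Traverse from the root:
N0 x:[-5,31/2] y:[5/3,38/3] z:[-32/3,7/3] -> hit [5/3,7/3], descend [1, 2, 3, 4]
  N1 x:[9/2,7] y:[13/3,34/3] z:[-5/3,7/3] -> miss, prune
  N2 x:[9,31/2] y:[20/3,37/3] z:[-29/3,-19/3] -> miss, prune
  N3 x:[2,8] y:[5/3,34/3] z:[-32/3,-8] -> miss, prune
  N4 x:[-5,3] y:[11,38/3] z:[-7,-2] -> miss, prune

Summary -> nodes [0, 1, 2, 3, 4]; box-tests=5; leaf-entries=0; first=miss

== RESULT ==
[0, 1, 2, 3, 4]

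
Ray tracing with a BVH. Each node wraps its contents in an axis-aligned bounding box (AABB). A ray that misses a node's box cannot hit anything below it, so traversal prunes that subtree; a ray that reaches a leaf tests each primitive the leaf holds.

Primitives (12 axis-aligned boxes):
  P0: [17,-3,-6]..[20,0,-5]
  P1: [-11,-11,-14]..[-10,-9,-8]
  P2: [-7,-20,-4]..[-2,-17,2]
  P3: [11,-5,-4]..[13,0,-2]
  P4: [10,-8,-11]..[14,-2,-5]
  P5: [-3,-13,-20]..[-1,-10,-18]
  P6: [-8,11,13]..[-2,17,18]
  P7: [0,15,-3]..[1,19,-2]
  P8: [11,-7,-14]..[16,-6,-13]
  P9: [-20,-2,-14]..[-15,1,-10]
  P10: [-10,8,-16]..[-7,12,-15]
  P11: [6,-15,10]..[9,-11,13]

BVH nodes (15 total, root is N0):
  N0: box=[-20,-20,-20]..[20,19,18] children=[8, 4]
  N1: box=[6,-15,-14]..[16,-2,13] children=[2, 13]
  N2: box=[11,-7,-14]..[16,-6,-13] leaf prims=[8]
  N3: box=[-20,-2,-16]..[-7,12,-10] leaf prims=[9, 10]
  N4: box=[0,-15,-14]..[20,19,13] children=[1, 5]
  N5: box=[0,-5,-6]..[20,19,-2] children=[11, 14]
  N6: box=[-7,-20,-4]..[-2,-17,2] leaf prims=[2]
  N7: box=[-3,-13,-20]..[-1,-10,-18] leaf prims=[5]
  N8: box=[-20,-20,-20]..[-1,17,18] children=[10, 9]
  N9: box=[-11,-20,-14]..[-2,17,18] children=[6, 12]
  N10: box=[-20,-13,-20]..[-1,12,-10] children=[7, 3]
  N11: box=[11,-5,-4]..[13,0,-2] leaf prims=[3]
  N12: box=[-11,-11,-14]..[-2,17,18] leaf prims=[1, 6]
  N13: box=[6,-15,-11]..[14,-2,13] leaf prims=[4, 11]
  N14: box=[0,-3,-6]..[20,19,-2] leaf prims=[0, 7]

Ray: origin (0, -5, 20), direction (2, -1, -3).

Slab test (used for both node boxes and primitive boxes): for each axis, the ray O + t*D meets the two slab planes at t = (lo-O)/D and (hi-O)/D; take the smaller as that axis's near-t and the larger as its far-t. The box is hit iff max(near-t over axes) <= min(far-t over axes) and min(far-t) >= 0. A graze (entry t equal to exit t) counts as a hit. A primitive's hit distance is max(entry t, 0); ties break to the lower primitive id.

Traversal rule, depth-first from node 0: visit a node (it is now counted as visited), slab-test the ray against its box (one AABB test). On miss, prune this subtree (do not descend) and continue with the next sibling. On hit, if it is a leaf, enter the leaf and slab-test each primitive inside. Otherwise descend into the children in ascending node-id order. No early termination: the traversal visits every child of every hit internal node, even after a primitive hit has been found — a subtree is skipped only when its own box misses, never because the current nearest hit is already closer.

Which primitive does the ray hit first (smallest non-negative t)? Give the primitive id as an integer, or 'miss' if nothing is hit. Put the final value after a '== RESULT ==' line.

Walk:
N0 x:[-10,10] y:[-24,15] z:[2/3,40/3] -> hit [2/3,10], descend [4, 8]
  N4 x:[0,10] y:[-24,10] z:[7/3,34/3] -> hit [7/3,10], descend [1, 5]
    N1 x:[3,8] y:[-3,10] z:[7/3,34/3] -> hit [3,8], descend [2, 13]
      N2 x:[11/2,8] y:[1,2] z:[11,34/3] -> miss, prune
      N13 x:[3,7] y:[-3,10] z:[7/3,31/3] -> hit [3,7] leaf, test {P4(miss), P11(miss)}
    N5 x:[0,10] y:[-24,0] z:[22/3,26/3] -> miss, prune
  N8 x:[-10,-1/2] y:[-22,15] z:[2/3,40/3] -> miss, prune

Visited [0, 4, 1, 2, 13, 5, 8]. Tests: 7 box, 1 leaf. Nearest: miss.

== RESULT ==
miss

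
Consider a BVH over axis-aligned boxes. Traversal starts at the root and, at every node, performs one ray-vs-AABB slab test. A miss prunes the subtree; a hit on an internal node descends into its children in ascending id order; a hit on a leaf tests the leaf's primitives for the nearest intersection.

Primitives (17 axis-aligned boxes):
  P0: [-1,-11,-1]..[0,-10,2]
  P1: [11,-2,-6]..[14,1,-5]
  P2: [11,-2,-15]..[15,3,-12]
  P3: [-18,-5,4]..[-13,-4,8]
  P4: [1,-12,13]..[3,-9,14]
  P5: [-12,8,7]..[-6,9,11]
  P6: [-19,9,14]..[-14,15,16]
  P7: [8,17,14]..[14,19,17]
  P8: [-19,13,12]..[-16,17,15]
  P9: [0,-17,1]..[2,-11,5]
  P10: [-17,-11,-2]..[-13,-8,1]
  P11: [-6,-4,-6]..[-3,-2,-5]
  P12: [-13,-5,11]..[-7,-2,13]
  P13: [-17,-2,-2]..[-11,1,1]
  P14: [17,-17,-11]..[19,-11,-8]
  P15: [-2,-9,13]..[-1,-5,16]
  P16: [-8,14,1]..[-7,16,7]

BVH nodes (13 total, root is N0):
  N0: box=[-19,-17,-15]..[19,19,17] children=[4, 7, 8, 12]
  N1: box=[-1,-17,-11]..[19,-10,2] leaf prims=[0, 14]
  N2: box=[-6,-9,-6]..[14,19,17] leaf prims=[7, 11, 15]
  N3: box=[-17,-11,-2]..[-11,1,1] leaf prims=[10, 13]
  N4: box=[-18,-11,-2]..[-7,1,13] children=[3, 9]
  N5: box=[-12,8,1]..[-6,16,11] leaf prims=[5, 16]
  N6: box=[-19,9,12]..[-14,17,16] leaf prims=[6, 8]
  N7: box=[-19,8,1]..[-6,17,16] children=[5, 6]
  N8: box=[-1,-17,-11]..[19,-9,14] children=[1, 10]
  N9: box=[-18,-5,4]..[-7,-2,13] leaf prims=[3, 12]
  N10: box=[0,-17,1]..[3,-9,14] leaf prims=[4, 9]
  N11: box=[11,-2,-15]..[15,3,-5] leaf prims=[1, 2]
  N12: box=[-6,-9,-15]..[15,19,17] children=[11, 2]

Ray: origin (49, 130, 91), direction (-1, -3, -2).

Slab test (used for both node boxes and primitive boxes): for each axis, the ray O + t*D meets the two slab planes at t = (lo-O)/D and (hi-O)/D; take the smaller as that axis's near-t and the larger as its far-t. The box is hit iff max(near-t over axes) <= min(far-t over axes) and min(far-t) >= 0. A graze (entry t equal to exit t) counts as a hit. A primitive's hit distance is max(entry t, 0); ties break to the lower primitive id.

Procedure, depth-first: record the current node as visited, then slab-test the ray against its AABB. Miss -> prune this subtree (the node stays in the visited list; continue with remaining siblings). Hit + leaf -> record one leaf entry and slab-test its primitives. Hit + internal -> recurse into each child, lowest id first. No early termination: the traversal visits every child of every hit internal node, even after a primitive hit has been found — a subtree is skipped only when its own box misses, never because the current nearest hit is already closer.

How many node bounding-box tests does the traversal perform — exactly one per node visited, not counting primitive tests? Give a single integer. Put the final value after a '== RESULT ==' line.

Traverse from the root:
N0 x:[30,68] y:[37,49] z:[37,53] -> hit [37,49], descend [4, 7, 8, 12]
  N4 x:[56,67] y:[43,47] z:[39,93/2] -> miss, prune
  N7 x:[55,68] y:[113/3,122/3] z:[75/2,45] -> miss, prune
  N8 x:[30,50] y:[139/3,49] z:[77/2,51] -> hit [139/3,49], descend [1, 10]
    N1 x:[30,50] y:[140/3,49] z:[89/2,51] -> hit [140/3,49] leaf, test {P0(miss), P14(miss)}
    N10 x:[46,49] y:[139/3,49] z:[77/2,45] -> miss, prune
  N12 x:[34,55] y:[37,139/3] z:[37,53] -> hit [37,139/3], descend [2, 11]
    N2 x:[35,55] y:[37,139/3] z:[37,97/2] -> hit [37,139/3] leaf, test {P7@t=37, P11(miss), P15(miss)}
    N11 x:[34,38] y:[127/3,44] z:[48,53] -> miss, prune

Summary -> nodes [0, 4, 7, 8, 1, 10, 12, 2, 11]; box-tests=9; leaf-entries=2; first=P7

== RESULT ==
9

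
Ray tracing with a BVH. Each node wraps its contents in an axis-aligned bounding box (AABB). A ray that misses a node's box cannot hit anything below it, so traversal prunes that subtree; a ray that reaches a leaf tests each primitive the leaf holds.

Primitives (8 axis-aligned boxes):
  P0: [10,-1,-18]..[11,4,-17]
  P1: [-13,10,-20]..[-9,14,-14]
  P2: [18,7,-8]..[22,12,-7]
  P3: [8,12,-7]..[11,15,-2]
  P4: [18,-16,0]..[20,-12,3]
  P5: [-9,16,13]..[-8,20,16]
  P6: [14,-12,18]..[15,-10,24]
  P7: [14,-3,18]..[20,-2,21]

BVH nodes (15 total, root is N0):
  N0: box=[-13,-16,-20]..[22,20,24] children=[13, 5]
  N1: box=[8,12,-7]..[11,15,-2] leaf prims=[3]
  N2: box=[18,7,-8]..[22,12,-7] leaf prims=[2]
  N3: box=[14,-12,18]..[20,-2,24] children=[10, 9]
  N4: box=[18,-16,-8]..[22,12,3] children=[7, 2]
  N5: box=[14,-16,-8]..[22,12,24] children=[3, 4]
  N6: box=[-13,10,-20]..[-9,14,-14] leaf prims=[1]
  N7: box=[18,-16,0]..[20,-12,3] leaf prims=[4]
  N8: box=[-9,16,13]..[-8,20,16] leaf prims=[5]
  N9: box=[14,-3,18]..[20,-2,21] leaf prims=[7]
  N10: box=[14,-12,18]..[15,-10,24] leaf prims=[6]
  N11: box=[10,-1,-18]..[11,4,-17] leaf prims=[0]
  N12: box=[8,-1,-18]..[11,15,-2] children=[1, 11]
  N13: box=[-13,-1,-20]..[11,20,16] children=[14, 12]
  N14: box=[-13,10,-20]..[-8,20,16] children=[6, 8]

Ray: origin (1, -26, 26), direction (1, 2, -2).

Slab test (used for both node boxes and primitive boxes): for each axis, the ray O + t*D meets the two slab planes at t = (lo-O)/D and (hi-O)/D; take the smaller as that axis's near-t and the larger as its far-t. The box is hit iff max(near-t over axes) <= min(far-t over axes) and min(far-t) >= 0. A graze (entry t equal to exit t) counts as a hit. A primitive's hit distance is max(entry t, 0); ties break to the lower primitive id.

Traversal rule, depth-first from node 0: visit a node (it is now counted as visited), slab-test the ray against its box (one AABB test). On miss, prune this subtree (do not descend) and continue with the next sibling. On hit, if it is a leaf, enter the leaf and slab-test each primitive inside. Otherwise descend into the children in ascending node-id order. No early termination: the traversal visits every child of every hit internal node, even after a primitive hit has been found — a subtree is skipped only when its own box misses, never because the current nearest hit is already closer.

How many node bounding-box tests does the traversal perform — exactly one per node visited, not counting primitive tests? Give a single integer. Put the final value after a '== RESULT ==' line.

Traverse from the root:
N0 x:[-14,21] y:[5,23] z:[1,23] -> hit [5,21], descend [5, 13]
  N5 x:[13,21] y:[5,19] z:[1,17] -> hit [13,17], descend [3, 4]
    N3 x:[13,19] y:[7,12] z:[1,4] -> miss, prune
    N4 x:[17,21] y:[5,19] z:[23/2,17] -> hit [17,17], descend [2, 7]
      N2 x:[17,21] y:[33/2,19] z:[33/2,17] -> hit [17,17] leaf, test {P2@t=17}
      N7 x:[17,19] y:[5,7] z:[23/2,13] -> miss, prune
  N13 x:[-14,10] y:[25/2,23] z:[5,23] -> miss, prune

Summary -> nodes [0, 5, 3, 4, 2, 7, 13]; box-tests=7; leaf-entries=1; first=P2

== RESULT ==
7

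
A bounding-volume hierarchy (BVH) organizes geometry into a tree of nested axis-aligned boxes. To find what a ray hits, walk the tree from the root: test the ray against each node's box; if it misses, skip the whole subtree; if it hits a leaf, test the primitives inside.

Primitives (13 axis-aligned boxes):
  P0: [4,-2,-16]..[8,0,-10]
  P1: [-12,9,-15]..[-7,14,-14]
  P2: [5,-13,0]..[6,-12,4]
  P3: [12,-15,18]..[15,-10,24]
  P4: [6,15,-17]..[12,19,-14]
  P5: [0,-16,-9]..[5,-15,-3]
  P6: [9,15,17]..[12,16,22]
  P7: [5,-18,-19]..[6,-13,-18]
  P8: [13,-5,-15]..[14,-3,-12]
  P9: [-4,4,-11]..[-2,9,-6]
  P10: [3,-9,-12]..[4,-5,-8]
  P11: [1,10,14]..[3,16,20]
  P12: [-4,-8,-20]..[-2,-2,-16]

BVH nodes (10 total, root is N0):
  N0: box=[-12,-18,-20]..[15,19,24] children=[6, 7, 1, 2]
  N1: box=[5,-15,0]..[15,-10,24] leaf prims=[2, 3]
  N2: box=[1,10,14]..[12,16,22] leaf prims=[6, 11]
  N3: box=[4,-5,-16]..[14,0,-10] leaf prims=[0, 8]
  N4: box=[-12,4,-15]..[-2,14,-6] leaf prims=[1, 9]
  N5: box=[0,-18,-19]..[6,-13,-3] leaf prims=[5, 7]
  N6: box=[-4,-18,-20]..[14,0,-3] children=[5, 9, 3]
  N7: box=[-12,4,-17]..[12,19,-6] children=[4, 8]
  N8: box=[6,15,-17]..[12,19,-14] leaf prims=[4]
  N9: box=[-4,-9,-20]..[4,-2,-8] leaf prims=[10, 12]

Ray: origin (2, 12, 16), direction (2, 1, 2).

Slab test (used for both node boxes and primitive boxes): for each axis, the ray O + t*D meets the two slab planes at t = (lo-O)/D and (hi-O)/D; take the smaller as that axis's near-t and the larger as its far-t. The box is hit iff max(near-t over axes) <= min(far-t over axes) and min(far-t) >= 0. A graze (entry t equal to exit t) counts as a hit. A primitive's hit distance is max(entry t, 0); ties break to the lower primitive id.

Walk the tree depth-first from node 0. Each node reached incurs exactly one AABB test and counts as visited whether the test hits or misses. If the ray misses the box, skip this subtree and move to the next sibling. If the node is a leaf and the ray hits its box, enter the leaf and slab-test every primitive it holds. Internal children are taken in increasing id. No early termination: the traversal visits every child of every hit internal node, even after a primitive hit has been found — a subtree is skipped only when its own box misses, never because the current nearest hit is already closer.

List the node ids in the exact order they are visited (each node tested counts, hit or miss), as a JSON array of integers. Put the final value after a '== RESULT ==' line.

Trace the traversal:
N0 x:[-7,13/2] y:[-30,7] z:[-18,4] -> hit [-7,4], descend [1, 2, 6, 7]
  N1 x:[3/2,13/2] y:[-27,-22] z:[-8,4] -> miss, prune
  N2 x:[-1/2,5] y:[-2,4] z:[-1,3] -> hit [-1/2,3] leaf, test {P6(miss), P11@t=0}
  N6 x:[-3,6] y:[-30,-12] z:[-18,-19/2] -> miss, prune
  N7 x:[-7,5] y:[-8,7] z:[-33/2,-11] -> miss, prune

Visited [0, 1, 2, 6, 7]. Tests: 5 box, 1 leaf. Nearest: P11.

== RESULT ==
[0, 1, 2, 6, 7]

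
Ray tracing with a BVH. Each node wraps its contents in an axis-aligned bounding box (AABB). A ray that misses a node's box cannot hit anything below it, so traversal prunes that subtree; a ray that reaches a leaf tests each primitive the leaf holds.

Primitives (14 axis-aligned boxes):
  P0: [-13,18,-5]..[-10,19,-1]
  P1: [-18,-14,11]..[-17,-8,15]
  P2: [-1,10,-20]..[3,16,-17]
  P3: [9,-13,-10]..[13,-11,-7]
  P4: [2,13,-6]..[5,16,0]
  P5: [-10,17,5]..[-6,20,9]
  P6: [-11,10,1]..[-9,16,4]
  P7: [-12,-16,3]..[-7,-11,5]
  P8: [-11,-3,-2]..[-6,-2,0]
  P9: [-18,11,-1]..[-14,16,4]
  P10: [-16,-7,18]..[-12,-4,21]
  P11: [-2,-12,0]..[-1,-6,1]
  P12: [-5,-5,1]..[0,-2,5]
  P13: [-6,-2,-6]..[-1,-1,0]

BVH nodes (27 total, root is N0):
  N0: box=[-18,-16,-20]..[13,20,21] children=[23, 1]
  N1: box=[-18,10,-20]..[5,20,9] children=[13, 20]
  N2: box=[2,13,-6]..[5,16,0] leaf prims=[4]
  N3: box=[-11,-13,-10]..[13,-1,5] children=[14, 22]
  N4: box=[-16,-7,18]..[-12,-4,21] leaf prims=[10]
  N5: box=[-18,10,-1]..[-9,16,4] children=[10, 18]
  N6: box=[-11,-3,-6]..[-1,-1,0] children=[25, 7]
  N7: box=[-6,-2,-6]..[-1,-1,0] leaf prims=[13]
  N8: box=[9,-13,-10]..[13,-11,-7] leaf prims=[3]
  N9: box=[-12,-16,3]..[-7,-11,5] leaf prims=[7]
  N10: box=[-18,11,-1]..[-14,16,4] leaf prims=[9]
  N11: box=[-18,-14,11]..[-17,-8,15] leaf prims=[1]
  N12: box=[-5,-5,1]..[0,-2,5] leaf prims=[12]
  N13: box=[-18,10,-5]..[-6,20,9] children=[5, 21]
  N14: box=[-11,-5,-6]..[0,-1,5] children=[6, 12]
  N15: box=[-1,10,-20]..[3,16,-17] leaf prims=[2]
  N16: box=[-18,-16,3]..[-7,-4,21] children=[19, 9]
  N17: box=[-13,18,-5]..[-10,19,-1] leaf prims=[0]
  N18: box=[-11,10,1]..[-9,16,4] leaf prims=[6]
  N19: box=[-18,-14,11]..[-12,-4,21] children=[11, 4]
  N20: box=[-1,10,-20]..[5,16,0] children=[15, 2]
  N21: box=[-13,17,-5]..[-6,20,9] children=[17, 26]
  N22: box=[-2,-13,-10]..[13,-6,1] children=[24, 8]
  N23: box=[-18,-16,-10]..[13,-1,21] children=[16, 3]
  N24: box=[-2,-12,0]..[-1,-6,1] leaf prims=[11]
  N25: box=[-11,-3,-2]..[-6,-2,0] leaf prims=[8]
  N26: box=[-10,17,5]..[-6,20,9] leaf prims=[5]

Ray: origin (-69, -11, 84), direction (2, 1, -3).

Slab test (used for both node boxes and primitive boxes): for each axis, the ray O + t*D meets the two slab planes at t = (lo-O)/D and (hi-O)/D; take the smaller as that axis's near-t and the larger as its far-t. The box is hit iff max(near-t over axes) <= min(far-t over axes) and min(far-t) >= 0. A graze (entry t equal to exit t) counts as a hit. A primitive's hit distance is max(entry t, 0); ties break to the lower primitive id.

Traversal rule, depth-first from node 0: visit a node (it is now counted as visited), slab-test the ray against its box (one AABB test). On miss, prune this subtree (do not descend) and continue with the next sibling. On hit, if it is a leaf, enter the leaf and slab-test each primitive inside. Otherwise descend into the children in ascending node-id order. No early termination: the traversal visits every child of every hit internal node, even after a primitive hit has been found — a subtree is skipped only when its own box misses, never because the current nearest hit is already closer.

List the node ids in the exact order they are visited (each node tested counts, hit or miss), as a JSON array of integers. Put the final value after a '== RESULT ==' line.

Walk:
N0 x:[51/2,41] y:[-5,31] z:[21,104/3] -> hit [51/2,31], descend [1, 23]
  N1 x:[51/2,37] y:[21,31] z:[25,104/3] -> hit [51/2,31], descend [13, 20]
    N13 x:[51/2,63/2] y:[21,31] z:[25,89/3] -> hit [51/2,89/3], descend [5, 21]
      N5 x:[51/2,30] y:[21,27] z:[80/3,85/3] -> hit [80/3,27], descend [10, 18]
        N10 x:[51/2,55/2] y:[22,27] z:[80/3,85/3] -> hit [80/3,27] leaf, test {P9@t=80/3}
        N18 x:[29,30] y:[21,27] z:[80/3,83/3] -> miss, prune
      N21 x:[28,63/2] y:[28,31] z:[25,89/3] -> hit [28,89/3], descend [17, 26]
        N17 x:[28,59/2] y:[29,30] z:[85/3,89/3] -> hit [29,59/2] leaf, test {P0@t=29}
        N26 x:[59/2,63/2] y:[28,31] z:[25,79/3] -> miss, prune
    N20 x:[34,37] y:[21,27] z:[28,104/3] -> miss, prune
  N23 x:[51/2,41] y:[-5,10] z:[21,94/3] -> miss, prune

11 AABB tests over nodes [0, 1, 13, 5, 10, 18, 21, 17, 26, 20, 23]; 2 leaves entered; closest P9.

== RESULT ==
[0, 1, 13, 5, 10, 18, 21, 17, 26, 20, 23]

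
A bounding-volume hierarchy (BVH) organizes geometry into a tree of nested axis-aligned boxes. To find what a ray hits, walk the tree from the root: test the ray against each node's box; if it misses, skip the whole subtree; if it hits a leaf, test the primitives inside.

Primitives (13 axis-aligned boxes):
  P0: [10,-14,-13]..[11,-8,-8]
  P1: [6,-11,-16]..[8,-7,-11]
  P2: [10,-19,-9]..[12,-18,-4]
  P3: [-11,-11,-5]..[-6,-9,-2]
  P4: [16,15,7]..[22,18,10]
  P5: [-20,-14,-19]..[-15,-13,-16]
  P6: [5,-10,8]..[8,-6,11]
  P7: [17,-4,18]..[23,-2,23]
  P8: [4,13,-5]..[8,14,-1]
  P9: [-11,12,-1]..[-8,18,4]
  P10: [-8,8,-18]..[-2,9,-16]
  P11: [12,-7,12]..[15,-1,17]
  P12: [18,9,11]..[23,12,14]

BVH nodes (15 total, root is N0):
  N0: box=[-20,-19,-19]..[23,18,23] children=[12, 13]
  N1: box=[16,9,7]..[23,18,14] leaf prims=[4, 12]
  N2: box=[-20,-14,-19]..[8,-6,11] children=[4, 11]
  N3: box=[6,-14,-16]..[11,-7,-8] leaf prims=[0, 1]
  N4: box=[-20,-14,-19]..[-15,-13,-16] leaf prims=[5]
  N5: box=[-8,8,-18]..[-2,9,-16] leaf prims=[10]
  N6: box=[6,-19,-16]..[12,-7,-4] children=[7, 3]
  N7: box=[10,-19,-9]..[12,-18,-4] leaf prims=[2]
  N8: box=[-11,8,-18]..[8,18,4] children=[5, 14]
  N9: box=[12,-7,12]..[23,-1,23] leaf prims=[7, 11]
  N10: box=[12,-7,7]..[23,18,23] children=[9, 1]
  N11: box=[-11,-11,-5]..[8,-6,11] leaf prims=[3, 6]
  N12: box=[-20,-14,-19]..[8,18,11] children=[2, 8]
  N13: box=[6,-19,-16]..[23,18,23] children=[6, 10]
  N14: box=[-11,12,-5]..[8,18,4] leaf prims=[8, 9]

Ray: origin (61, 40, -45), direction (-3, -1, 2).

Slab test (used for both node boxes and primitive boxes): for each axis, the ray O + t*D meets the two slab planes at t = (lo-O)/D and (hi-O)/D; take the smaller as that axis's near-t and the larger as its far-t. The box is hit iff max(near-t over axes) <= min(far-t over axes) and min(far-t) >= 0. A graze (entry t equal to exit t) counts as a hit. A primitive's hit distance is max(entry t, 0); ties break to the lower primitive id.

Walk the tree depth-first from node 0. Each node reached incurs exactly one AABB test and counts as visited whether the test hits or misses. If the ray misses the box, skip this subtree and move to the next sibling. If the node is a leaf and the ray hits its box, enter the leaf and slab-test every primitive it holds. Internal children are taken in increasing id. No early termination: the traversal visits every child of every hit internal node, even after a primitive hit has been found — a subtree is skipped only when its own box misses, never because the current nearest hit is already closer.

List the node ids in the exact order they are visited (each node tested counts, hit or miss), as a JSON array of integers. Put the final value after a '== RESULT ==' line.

Traverse from the root:
N0 x:[38/3,27] y:[22,59] z:[13,34] -> hit [22,27], descend [12, 13]
  N12 x:[53/3,27] y:[22,54] z:[13,28] -> hit [22,27], descend [2, 8]
    N2 x:[53/3,27] y:[46,54] z:[13,28] -> miss, prune
    N8 x:[53/3,24] y:[22,32] z:[27/2,49/2] -> hit [22,24], descend [5, 14]
      N5 x:[21,23] y:[31,32] z:[27/2,29/2] -> miss, prune
      N14 x:[53/3,24] y:[22,28] z:[20,49/2] -> hit [22,24] leaf, test {P8(miss), P9@t=23}
  N13 x:[38/3,55/3] y:[22,59] z:[29/2,34] -> miss, prune

Visited [0, 12, 2, 8, 5, 14, 13]. Tests: 7 box, 1 leaf. Nearest: P9.

== RESULT ==
[0, 12, 2, 8, 5, 14, 13]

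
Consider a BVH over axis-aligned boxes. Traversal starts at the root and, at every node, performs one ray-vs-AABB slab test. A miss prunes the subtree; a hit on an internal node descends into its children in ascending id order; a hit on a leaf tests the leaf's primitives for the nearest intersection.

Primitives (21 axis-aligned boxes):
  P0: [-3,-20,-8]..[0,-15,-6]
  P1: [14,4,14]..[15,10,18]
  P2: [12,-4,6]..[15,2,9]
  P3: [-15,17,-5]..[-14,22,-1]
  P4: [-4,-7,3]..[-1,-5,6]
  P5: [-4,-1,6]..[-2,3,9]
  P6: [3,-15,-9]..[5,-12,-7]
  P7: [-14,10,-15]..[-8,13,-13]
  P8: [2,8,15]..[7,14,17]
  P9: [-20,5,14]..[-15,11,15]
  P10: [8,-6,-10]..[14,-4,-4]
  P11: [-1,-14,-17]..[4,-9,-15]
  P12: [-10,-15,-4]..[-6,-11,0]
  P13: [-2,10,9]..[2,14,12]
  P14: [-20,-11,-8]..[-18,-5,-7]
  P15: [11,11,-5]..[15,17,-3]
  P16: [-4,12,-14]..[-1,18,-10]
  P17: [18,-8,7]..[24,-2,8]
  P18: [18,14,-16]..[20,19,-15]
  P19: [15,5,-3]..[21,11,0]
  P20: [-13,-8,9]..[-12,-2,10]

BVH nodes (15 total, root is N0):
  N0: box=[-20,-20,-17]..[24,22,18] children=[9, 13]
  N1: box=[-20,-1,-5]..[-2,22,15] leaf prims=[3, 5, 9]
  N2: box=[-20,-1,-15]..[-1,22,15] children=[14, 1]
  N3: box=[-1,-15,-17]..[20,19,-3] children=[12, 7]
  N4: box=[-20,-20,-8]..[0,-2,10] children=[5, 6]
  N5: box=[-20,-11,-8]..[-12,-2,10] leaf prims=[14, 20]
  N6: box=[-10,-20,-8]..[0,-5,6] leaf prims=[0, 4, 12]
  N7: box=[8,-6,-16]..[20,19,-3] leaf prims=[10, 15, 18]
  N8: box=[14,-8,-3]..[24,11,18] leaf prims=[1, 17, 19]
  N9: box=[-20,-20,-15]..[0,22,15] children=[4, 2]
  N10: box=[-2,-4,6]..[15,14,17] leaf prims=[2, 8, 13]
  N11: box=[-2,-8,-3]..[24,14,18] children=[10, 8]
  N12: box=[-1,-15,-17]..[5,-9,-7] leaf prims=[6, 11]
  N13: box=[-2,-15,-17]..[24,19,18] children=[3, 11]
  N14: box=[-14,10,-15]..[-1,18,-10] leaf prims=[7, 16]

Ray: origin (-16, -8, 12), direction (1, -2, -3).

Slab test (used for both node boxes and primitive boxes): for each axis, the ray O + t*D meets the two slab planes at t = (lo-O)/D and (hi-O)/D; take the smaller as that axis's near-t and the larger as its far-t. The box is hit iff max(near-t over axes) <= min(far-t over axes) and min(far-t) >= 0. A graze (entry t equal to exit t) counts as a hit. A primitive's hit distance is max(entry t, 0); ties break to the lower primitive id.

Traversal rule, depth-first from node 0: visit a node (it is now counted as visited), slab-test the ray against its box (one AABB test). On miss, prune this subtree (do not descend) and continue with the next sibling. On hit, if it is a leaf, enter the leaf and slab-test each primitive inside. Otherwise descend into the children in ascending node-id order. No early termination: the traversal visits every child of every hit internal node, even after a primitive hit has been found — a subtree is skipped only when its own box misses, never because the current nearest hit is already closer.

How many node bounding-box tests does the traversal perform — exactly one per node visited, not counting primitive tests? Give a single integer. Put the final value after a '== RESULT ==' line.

Trace the traversal:
N0 x:[-4,40] y:[-15,6] z:[-2,29/3] -> hit [-2,6], descend [9, 13]
  N9 x:[-4,16] y:[-15,6] z:[-1,9] -> hit [-1,6], descend [2, 4]
    N2 x:[-4,15] y:[-15,-7/2] z:[-1,9] -> miss, prune
    N4 x:[-4,16] y:[-3,6] z:[2/3,20/3] -> hit [2/3,6], descend [5, 6]
      N5 x:[-4,4] y:[-3,3/2] z:[2/3,20/3] -> hit [2/3,3/2] leaf, test {P14(miss), P20(miss)}
      N6 x:[6,16] y:[-3/2,6] z:[2,20/3] -> hit [6,6] leaf, test {P0(miss), P4(miss), P12(miss)}
  N13 x:[14,40] y:[-27/2,7/2] z:[-2,29/3] -> miss, prune

7 AABB tests over nodes [0, 9, 2, 4, 5, 6, 13]; 2 leaves entered; closest miss.

== RESULT ==
7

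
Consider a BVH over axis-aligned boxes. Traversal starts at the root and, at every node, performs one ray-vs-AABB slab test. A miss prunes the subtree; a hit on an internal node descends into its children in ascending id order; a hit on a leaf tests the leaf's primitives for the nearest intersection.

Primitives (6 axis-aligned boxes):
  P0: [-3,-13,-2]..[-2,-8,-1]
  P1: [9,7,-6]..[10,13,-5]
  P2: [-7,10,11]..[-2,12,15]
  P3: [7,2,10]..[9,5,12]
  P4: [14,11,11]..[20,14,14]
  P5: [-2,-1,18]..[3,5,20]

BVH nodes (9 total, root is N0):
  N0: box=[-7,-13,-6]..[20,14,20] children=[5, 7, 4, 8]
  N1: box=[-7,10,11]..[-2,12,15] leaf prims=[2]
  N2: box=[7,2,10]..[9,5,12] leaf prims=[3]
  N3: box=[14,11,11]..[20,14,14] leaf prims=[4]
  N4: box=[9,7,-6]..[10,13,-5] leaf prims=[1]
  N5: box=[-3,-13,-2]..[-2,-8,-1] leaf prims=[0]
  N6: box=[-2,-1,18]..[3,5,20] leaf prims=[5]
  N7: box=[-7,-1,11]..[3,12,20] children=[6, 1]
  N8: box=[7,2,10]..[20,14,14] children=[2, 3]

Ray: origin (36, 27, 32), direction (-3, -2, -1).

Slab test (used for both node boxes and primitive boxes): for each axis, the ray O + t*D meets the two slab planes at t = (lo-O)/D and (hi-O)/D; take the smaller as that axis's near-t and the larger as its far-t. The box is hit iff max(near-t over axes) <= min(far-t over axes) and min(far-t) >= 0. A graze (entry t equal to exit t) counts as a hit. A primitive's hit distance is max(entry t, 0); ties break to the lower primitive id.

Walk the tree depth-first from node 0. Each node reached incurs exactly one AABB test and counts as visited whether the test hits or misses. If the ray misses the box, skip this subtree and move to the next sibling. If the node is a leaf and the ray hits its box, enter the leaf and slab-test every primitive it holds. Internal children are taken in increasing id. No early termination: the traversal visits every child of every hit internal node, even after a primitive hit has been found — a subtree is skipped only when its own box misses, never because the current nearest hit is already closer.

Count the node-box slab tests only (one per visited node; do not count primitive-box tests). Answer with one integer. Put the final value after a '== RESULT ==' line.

Walk:
N0 x:[16/3,43/3] y:[13/2,20] z:[12,38] -> hit [12,43/3], descend [4, 5, 7, 8]
  N4 x:[26/3,9] y:[7,10] z:[37,38] -> miss, prune
  N5 x:[38/3,13] y:[35/2,20] z:[33,34] -> miss, prune
  N7 x:[11,43/3] y:[15/2,14] z:[12,21] -> hit [12,14], descend [1, 6]
    N1 x:[38/3,43/3] y:[15/2,17/2] z:[17,21] -> miss, prune
    N6 x:[11,38/3] y:[11,14] z:[12,14] -> hit [12,38/3] leaf, test {P5@t=12}
  N8 x:[16/3,29/3] y:[13/2,25/2] z:[18,22] -> miss, prune

order=[0, 4, 5, 7, 1, 6, 8]  |boxes|=7  |leaves|=1  hit=P5

== RESULT ==
7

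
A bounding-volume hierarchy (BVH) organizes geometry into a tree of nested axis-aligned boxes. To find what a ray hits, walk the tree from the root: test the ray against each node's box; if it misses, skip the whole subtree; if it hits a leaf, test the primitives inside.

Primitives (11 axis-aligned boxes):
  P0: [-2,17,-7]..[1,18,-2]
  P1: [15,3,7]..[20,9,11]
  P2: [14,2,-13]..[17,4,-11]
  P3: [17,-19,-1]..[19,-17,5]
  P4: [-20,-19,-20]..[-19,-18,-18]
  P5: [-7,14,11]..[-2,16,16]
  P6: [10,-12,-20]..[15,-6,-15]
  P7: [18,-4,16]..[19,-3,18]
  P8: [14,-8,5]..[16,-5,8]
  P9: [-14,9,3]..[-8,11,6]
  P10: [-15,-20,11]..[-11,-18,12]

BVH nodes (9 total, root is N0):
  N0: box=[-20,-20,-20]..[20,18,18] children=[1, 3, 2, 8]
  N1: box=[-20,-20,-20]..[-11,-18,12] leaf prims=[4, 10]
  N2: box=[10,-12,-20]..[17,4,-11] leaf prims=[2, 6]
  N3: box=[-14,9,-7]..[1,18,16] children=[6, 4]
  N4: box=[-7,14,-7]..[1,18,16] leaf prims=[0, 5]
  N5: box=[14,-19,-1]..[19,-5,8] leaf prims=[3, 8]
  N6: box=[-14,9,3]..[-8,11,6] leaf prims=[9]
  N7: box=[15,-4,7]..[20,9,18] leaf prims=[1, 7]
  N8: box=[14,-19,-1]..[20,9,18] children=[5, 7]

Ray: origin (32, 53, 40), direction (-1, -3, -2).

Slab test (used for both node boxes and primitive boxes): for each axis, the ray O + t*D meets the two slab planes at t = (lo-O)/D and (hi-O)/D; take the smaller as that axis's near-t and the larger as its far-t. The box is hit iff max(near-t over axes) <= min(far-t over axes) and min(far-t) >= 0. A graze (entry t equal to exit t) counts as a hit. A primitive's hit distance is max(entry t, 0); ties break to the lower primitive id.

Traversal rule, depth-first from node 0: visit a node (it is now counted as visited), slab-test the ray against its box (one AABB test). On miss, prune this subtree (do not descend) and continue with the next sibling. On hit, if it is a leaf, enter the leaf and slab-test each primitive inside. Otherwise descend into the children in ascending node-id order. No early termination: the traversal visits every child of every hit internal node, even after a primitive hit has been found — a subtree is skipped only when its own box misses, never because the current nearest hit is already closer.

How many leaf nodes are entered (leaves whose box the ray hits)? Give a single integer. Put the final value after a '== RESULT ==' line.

Trace the traversal:
N0 x:[12,52] y:[35/3,73/3] z:[11,30] -> hit [12,73/3], descend [1, 2, 3, 8]
  N1 x:[43,52] y:[71/3,73/3] z:[14,30] -> miss, prune
  N2 x:[15,22] y:[49/3,65/3] z:[51/2,30] -> miss, prune
  N3 x:[31,46] y:[35/3,44/3] z:[12,47/2] -> miss, prune
  N8 x:[12,18] y:[44/3,24] z:[11,41/2] -> hit [44/3,18], descend [5, 7]
    N5 x:[13,18] y:[58/3,24] z:[16,41/2] -> miss, prune
    N7 x:[12,17] y:[44/3,19] z:[11,33/2] -> hit [44/3,33/2] leaf, test {P1@t=44/3, P7(miss)}

Summary -> nodes [0, 1, 2, 3, 8, 5, 7]; box-tests=7; leaf-entries=1; first=P1

== RESULT ==
1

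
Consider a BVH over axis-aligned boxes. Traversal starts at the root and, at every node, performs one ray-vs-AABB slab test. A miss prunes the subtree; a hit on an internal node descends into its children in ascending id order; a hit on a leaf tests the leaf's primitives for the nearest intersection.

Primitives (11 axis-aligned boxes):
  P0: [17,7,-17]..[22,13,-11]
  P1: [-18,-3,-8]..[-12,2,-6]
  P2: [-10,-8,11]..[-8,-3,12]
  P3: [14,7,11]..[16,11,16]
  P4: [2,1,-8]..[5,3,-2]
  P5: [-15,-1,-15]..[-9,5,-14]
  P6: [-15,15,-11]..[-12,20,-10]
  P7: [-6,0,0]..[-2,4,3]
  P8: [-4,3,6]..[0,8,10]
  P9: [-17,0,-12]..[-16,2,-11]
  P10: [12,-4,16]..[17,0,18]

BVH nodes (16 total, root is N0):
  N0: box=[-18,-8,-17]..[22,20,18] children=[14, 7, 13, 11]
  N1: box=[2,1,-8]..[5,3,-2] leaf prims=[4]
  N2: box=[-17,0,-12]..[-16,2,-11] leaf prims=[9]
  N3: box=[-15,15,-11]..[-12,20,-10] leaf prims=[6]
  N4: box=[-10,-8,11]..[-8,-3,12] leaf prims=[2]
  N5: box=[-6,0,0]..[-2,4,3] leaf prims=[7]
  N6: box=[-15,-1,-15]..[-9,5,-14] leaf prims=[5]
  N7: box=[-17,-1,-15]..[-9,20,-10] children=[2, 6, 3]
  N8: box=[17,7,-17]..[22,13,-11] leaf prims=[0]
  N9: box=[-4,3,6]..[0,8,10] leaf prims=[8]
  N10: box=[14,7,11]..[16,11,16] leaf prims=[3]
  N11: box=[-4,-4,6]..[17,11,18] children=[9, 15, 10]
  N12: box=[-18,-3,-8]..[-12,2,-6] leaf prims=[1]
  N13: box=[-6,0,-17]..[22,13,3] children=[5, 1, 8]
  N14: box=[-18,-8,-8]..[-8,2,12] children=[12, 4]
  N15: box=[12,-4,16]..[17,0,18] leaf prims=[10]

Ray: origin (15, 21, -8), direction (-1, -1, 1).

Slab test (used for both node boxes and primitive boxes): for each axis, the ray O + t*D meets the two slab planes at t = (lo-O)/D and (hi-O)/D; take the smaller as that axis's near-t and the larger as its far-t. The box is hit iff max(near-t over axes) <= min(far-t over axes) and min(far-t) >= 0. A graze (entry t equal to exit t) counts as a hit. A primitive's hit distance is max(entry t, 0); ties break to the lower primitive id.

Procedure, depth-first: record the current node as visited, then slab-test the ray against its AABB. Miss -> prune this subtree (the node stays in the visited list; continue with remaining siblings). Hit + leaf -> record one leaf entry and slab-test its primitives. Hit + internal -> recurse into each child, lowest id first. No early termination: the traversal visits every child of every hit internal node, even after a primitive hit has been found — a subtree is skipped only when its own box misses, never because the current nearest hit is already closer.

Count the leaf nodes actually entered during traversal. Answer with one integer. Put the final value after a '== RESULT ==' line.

Trace the traversal:
N0 x:[-7,33] y:[1,29] z:[-9,26] -> hit [1,26], descend [7, 11, 13, 14]
  N7 x:[24,32] y:[1,22] z:[-7,-2] -> miss, prune
  N11 x:[-2,19] y:[10,25] z:[14,26] -> hit [14,19], descend [9, 10, 15]
    N9 x:[15,19] y:[13,18] z:[14,18] -> hit [15,18] leaf, test {P8@t=15}
    N10 x:[-1,1] y:[10,14] z:[19,24] -> miss, prune
    N15 x:[-2,3] y:[21,25] z:[24,26] -> miss, prune
  N13 x:[-7,21] y:[8,21] z:[-9,11] -> hit [8,11], descend [1, 5, 8]
    N1 x:[10,13] y:[18,20] z:[0,6] -> miss, prune
    N5 x:[17,21] y:[17,21] z:[8,11] -> miss, prune
    N8 x:[-7,-2] y:[8,14] z:[-9,-3] -> miss, prune
  N14 x:[23,33] y:[19,29] z:[0,20] -> miss, prune

Summary -> nodes [0, 7, 11, 9, 10, 15, 13, 1, 5, 8, 14]; box-tests=11; leaf-entries=1; first=P8

== RESULT ==
1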